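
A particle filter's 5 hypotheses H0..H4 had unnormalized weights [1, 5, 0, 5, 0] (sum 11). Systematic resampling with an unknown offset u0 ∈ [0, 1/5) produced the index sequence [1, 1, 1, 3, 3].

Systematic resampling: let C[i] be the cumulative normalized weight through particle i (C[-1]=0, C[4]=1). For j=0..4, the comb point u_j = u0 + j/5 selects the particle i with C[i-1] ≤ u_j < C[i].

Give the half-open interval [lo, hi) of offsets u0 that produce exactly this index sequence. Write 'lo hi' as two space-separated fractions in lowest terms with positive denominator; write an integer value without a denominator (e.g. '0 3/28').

C = [1/11, 6/11, 6/11, 1, 1]
j=0 picked index 1: u0 ∈ [1/11, 6/11)
j=1 picked index 1: u0 ∈ [-6/55, 19/55)
j=2 picked index 1: u0 ∈ [-17/55, 8/55)
j=3 picked index 3: u0 ∈ [-3/55, 2/5)
j=4 picked index 3: u0 ∈ [-14/55, 1/5)
intersection: [1/11, 8/55)

1/11 8/55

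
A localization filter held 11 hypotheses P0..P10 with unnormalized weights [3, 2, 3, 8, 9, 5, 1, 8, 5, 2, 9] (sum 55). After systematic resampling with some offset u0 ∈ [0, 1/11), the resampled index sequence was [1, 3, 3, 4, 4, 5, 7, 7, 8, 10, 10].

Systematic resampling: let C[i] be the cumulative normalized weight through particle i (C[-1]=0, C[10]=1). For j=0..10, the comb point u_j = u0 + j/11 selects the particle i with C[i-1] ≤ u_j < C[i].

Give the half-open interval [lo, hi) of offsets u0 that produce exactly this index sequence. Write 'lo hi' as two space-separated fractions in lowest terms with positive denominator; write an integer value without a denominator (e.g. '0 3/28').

3/55 4/55

C = [3/55, 1/11, 8/55, 16/55, 5/11, 6/11, 31/55, 39/55, 4/5, 46/55, 1]
j=0 picked index 1: u0 ∈ [3/55, 1/11)
j=1 picked index 3: u0 ∈ [3/55, 1/5)
j=2 picked index 3: u0 ∈ [-2/55, 6/55)
j=3 picked index 4: u0 ∈ [1/55, 2/11)
j=4 picked index 4: u0 ∈ [-4/55, 1/11)
j=5 picked index 5: u0 ∈ [0, 1/11)
j=6 picked index 7: u0 ∈ [1/55, 9/55)
j=7 picked index 7: u0 ∈ [-4/55, 4/55)
j=8 picked index 8: u0 ∈ [-1/55, 4/55)
j=9 picked index 10: u0 ∈ [1/55, 2/11)
j=10 picked index 10: u0 ∈ [-4/55, 1/11)
intersection: [3/55, 4/55)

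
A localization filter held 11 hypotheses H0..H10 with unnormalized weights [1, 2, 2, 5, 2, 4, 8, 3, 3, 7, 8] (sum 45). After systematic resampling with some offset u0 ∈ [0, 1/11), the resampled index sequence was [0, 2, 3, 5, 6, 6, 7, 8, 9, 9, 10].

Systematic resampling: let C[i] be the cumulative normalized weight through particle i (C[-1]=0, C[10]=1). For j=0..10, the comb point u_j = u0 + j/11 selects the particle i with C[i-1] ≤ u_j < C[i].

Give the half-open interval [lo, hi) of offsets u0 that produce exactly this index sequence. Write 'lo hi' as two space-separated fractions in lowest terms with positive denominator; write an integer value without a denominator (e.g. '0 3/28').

0 2/495

C = [1/45, 1/15, 1/9, 2/9, 4/15, 16/45, 8/15, 3/5, 2/3, 37/45, 1]
j=0 picked index 0: u0 ∈ [0, 1/45)
j=1 picked index 2: u0 ∈ [-4/165, 2/99)
j=2 picked index 3: u0 ∈ [-7/99, 4/99)
j=3 picked index 5: u0 ∈ [-1/165, 41/495)
j=4 picked index 6: u0 ∈ [-4/495, 28/165)
j=5 picked index 6: u0 ∈ [-49/495, 13/165)
j=6 picked index 7: u0 ∈ [-2/165, 3/55)
j=7 picked index 8: u0 ∈ [-2/55, 1/33)
j=8 picked index 9: u0 ∈ [-2/33, 47/495)
j=9 picked index 9: u0 ∈ [-5/33, 2/495)
j=10 picked index 10: u0 ∈ [-43/495, 1/11)
intersection: [0, 2/495)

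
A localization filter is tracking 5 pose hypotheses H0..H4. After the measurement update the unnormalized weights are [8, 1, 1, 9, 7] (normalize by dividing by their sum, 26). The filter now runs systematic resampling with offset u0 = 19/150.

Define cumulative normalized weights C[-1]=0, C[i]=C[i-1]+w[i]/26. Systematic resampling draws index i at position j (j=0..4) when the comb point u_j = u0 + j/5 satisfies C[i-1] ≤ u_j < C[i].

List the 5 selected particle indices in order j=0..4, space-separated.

0 1 3 3 4

C = [4/13, 9/26, 5/13, 19/26, 1]
j=0: u_0=19/150 ∈ [0, 4/13) → index 0
j=1: u_1=49/150 ∈ [4/13, 9/26) → index 1
j=2: u_2=79/150 ∈ [5/13, 19/26) → index 3
j=3: u_3=109/150 ∈ [5/13, 19/26) → index 3
j=4: u_4=139/150 ∈ [19/26, 1) → index 4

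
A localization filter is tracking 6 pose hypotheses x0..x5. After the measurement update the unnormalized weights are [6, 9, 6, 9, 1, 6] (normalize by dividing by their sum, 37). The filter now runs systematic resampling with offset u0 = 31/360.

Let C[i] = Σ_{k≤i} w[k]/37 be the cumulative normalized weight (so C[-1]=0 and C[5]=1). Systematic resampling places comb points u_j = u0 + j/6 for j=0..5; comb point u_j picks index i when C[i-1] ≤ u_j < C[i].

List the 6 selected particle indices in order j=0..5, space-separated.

0 1 2 3 3 5

C = [6/37, 15/37, 21/37, 30/37, 31/37, 1]
j=0: u_0=31/360 ∈ [0, 6/37) → index 0
j=1: u_1=91/360 ∈ [6/37, 15/37) → index 1
j=2: u_2=151/360 ∈ [15/37, 21/37) → index 2
j=3: u_3=211/360 ∈ [21/37, 30/37) → index 3
j=4: u_4=271/360 ∈ [21/37, 30/37) → index 3
j=5: u_5=331/360 ∈ [31/37, 1) → index 5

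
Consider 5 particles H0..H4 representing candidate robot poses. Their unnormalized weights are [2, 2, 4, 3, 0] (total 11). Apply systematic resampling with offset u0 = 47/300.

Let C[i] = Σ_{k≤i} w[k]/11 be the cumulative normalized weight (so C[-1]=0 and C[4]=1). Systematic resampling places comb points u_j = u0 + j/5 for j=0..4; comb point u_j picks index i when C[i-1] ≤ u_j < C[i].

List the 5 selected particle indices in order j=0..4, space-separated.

C = [2/11, 4/11, 8/11, 1, 1]
j=0: u_0=47/300 ∈ [0, 2/11) → index 0
j=1: u_1=107/300 ∈ [2/11, 4/11) → index 1
j=2: u_2=167/300 ∈ [4/11, 8/11) → index 2
j=3: u_3=227/300 ∈ [8/11, 1) → index 3
j=4: u_4=287/300 ∈ [8/11, 1) → index 3

0 1 2 3 3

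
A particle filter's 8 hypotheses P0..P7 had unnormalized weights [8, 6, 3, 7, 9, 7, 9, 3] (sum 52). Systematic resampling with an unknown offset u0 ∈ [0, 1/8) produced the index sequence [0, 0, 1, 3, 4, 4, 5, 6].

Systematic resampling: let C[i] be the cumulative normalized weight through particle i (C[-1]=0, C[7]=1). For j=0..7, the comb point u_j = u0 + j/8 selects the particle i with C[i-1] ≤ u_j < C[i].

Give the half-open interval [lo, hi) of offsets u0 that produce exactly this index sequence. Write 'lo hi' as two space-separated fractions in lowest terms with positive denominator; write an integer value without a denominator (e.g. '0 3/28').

0 1/104

C = [2/13, 7/26, 17/52, 6/13, 33/52, 10/13, 49/52, 1]
j=0 picked index 0: u0 ∈ [0, 2/13)
j=1 picked index 0: u0 ∈ [-1/8, 3/104)
j=2 picked index 1: u0 ∈ [-5/52, 1/52)
j=3 picked index 3: u0 ∈ [-5/104, 9/104)
j=4 picked index 4: u0 ∈ [-1/26, 7/52)
j=5 picked index 4: u0 ∈ [-17/104, 1/104)
j=6 picked index 5: u0 ∈ [-3/26, 1/52)
j=7 picked index 6: u0 ∈ [-11/104, 7/104)
intersection: [0, 1/104)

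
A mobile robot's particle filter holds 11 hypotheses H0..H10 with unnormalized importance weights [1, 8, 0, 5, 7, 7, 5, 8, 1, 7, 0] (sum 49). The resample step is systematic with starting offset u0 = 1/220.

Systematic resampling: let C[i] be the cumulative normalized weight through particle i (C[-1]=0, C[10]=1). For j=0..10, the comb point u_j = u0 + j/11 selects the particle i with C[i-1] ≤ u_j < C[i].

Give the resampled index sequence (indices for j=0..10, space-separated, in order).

C = [1/49, 9/49, 9/49, 2/7, 3/7, 4/7, 33/49, 41/49, 6/7, 1, 1]
j=0: u_0=1/220 ∈ [0, 1/49) → index 0
j=1: u_1=21/220 ∈ [1/49, 9/49) → index 1
j=2: u_2=41/220 ∈ [9/49, 2/7) → index 3
j=3: u_3=61/220 ∈ [9/49, 2/7) → index 3
j=4: u_4=81/220 ∈ [2/7, 3/7) → index 4
j=5: u_5=101/220 ∈ [3/7, 4/7) → index 5
j=6: u_6=11/20 ∈ [3/7, 4/7) → index 5
j=7: u_7=141/220 ∈ [4/7, 33/49) → index 6
j=8: u_8=161/220 ∈ [33/49, 41/49) → index 7
j=9: u_9=181/220 ∈ [33/49, 41/49) → index 7
j=10: u_10=201/220 ∈ [6/7, 1) → index 9

0 1 3 3 4 5 5 6 7 7 9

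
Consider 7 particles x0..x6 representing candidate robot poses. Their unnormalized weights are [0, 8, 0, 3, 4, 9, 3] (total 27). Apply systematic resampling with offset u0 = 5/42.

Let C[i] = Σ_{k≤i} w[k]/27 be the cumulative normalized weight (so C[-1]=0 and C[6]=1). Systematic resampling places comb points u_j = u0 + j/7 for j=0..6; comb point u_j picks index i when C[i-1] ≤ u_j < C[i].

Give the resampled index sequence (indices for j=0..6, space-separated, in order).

C = [0, 8/27, 8/27, 11/27, 5/9, 8/9, 1]
j=0: u_0=5/42 ∈ [0, 8/27) → index 1
j=1: u_1=11/42 ∈ [0, 8/27) → index 1
j=2: u_2=17/42 ∈ [8/27, 11/27) → index 3
j=3: u_3=23/42 ∈ [11/27, 5/9) → index 4
j=4: u_4=29/42 ∈ [5/9, 8/9) → index 5
j=5: u_5=5/6 ∈ [5/9, 8/9) → index 5
j=6: u_6=41/42 ∈ [8/9, 1) → index 6

1 1 3 4 5 5 6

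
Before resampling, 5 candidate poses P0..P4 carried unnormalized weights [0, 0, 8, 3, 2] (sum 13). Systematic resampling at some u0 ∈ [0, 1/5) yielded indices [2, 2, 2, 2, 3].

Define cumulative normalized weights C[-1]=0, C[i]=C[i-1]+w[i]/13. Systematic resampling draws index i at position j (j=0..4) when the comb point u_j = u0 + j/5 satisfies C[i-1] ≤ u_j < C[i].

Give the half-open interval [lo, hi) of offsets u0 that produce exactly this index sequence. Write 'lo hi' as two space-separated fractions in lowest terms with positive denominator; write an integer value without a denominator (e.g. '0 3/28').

0 1/65

C = [0, 0, 8/13, 11/13, 1]
j=0 picked index 2: u0 ∈ [0, 8/13)
j=1 picked index 2: u0 ∈ [-1/5, 27/65)
j=2 picked index 2: u0 ∈ [-2/5, 14/65)
j=3 picked index 2: u0 ∈ [-3/5, 1/65)
j=4 picked index 3: u0 ∈ [-12/65, 3/65)
intersection: [0, 1/65)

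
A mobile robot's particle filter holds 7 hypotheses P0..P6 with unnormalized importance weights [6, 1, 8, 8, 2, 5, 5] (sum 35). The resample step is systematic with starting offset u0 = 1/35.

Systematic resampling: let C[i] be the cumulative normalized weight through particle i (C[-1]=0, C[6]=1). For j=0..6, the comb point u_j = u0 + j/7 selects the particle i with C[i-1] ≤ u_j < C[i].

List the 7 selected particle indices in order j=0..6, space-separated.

C = [6/35, 1/5, 3/7, 23/35, 5/7, 6/7, 1]
j=0: u_0=1/35 ∈ [0, 6/35) → index 0
j=1: u_1=6/35 ∈ [6/35, 1/5) → index 1
j=2: u_2=11/35 ∈ [1/5, 3/7) → index 2
j=3: u_3=16/35 ∈ [3/7, 23/35) → index 3
j=4: u_4=3/5 ∈ [3/7, 23/35) → index 3
j=5: u_5=26/35 ∈ [5/7, 6/7) → index 5
j=6: u_6=31/35 ∈ [6/7, 1) → index 6

0 1 2 3 3 5 6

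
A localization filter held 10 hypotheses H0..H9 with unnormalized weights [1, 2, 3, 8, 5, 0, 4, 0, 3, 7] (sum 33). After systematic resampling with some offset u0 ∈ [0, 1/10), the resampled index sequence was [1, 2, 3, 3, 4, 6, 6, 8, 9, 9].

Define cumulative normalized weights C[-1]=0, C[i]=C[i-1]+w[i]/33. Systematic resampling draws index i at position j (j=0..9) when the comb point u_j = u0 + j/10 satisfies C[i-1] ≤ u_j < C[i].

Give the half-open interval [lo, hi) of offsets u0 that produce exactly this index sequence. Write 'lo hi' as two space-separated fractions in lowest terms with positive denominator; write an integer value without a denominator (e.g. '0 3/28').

5/66 9/110

C = [1/33, 1/11, 2/11, 14/33, 19/33, 19/33, 23/33, 23/33, 26/33, 1]
j=0 picked index 1: u0 ∈ [1/33, 1/11)
j=1 picked index 2: u0 ∈ [-1/110, 9/110)
j=2 picked index 3: u0 ∈ [-1/55, 37/165)
j=3 picked index 3: u0 ∈ [-13/110, 41/330)
j=4 picked index 4: u0 ∈ [4/165, 29/165)
j=5 picked index 6: u0 ∈ [5/66, 13/66)
j=6 picked index 6: u0 ∈ [-4/165, 16/165)
j=7 picked index 8: u0 ∈ [-1/330, 29/330)
j=8 picked index 9: u0 ∈ [-2/165, 1/5)
j=9 picked index 9: u0 ∈ [-37/330, 1/10)
intersection: [5/66, 9/110)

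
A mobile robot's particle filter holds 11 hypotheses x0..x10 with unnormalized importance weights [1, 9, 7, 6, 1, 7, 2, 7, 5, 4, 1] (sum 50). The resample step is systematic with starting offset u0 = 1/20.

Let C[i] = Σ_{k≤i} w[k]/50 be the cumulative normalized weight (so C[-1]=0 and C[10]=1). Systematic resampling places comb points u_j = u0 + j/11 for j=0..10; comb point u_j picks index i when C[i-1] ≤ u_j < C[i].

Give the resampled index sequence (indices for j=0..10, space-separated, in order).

C = [1/50, 1/5, 17/50, 23/50, 12/25, 31/50, 33/50, 4/5, 9/10, 49/50, 1]
j=0: u_0=1/20 ∈ [1/50, 1/5) → index 1
j=1: u_1=31/220 ∈ [1/50, 1/5) → index 1
j=2: u_2=51/220 ∈ [1/5, 17/50) → index 2
j=3: u_3=71/220 ∈ [1/5, 17/50) → index 2
j=4: u_4=91/220 ∈ [17/50, 23/50) → index 3
j=5: u_5=111/220 ∈ [12/25, 31/50) → index 5
j=6: u_6=131/220 ∈ [12/25, 31/50) → index 5
j=7: u_7=151/220 ∈ [33/50, 4/5) → index 7
j=8: u_8=171/220 ∈ [33/50, 4/5) → index 7
j=9: u_9=191/220 ∈ [4/5, 9/10) → index 8
j=10: u_10=211/220 ∈ [9/10, 49/50) → index 9

1 1 2 2 3 5 5 7 7 8 9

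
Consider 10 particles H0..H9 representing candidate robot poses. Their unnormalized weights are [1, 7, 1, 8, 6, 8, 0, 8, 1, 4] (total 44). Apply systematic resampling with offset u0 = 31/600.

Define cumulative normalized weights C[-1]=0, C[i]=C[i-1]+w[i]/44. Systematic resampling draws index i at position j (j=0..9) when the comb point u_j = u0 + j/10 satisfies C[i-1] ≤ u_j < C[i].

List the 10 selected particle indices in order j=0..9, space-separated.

C = [1/44, 2/11, 9/44, 17/44, 23/44, 31/44, 31/44, 39/44, 10/11, 1]
j=0: u_0=31/600 ∈ [1/44, 2/11) → index 1
j=1: u_1=91/600 ∈ [1/44, 2/11) → index 1
j=2: u_2=151/600 ∈ [9/44, 17/44) → index 3
j=3: u_3=211/600 ∈ [9/44, 17/44) → index 3
j=4: u_4=271/600 ∈ [17/44, 23/44) → index 4
j=5: u_5=331/600 ∈ [23/44, 31/44) → index 5
j=6: u_6=391/600 ∈ [23/44, 31/44) → index 5
j=7: u_7=451/600 ∈ [31/44, 39/44) → index 7
j=8: u_8=511/600 ∈ [31/44, 39/44) → index 7
j=9: u_9=571/600 ∈ [10/11, 1) → index 9

1 1 3 3 4 5 5 7 7 9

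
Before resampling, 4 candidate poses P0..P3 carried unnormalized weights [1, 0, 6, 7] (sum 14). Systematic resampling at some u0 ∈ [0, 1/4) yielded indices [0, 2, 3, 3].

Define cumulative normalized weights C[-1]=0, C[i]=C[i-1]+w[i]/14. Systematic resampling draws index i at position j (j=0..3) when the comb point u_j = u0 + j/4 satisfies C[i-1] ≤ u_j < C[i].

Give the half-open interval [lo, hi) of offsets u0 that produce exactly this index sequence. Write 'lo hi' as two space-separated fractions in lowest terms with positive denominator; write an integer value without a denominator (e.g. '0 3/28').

C = [1/14, 1/14, 1/2, 1]
j=0 picked index 0: u0 ∈ [0, 1/14)
j=1 picked index 2: u0 ∈ [-5/28, 1/4)
j=2 picked index 3: u0 ∈ [0, 1/2)
j=3 picked index 3: u0 ∈ [-1/4, 1/4)
intersection: [0, 1/14)

0 1/14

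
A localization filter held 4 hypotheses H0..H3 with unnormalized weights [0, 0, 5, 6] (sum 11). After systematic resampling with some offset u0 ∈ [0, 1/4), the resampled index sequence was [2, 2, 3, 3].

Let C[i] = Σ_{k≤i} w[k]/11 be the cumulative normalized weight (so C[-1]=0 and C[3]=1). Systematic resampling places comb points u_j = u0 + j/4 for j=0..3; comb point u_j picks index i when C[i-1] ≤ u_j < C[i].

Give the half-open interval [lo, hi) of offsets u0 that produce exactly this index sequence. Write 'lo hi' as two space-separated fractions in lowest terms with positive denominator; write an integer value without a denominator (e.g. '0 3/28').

C = [0, 0, 5/11, 1]
j=0 picked index 2: u0 ∈ [0, 5/11)
j=1 picked index 2: u0 ∈ [-1/4, 9/44)
j=2 picked index 3: u0 ∈ [-1/22, 1/2)
j=3 picked index 3: u0 ∈ [-13/44, 1/4)
intersection: [0, 9/44)

0 9/44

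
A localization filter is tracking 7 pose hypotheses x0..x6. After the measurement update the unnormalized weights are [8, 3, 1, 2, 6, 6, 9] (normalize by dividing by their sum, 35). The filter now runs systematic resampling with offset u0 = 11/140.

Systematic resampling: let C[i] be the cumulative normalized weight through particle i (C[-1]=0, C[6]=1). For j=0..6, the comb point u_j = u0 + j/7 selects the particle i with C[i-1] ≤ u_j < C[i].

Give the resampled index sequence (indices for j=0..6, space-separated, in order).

0 0 3 4 5 6 6

C = [8/35, 11/35, 12/35, 2/5, 4/7, 26/35, 1]
j=0: u_0=11/140 ∈ [0, 8/35) → index 0
j=1: u_1=31/140 ∈ [0, 8/35) → index 0
j=2: u_2=51/140 ∈ [12/35, 2/5) → index 3
j=3: u_3=71/140 ∈ [2/5, 4/7) → index 4
j=4: u_4=13/20 ∈ [4/7, 26/35) → index 5
j=5: u_5=111/140 ∈ [26/35, 1) → index 6
j=6: u_6=131/140 ∈ [26/35, 1) → index 6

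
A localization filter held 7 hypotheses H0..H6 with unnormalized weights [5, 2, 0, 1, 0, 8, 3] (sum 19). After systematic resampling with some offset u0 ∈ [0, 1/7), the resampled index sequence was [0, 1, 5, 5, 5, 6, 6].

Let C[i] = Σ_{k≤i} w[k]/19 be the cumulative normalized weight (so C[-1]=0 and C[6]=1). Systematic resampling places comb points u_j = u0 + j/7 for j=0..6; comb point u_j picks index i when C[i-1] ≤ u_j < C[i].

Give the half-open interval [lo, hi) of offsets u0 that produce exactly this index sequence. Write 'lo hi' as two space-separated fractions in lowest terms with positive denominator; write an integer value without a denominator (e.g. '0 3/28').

C = [5/19, 7/19, 7/19, 8/19, 8/19, 16/19, 1]
j=0 picked index 0: u0 ∈ [0, 5/19)
j=1 picked index 1: u0 ∈ [16/133, 30/133)
j=2 picked index 5: u0 ∈ [18/133, 74/133)
j=3 picked index 5: u0 ∈ [-1/133, 55/133)
j=4 picked index 5: u0 ∈ [-20/133, 36/133)
j=5 picked index 6: u0 ∈ [17/133, 2/7)
j=6 picked index 6: u0 ∈ [-2/133, 1/7)
intersection: [18/133, 1/7)

18/133 1/7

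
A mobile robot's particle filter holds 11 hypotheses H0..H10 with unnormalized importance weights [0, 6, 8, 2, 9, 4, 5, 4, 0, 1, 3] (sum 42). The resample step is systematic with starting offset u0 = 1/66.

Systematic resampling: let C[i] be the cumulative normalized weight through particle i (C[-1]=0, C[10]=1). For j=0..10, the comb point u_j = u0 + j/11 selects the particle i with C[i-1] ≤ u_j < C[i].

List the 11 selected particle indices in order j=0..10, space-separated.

1 1 2 2 3 4 4 5 6 7 9

C = [0, 1/7, 1/3, 8/21, 25/42, 29/42, 17/21, 19/21, 19/21, 13/14, 1]
j=0: u_0=1/66 ∈ [0, 1/7) → index 1
j=1: u_1=7/66 ∈ [0, 1/7) → index 1
j=2: u_2=13/66 ∈ [1/7, 1/3) → index 2
j=3: u_3=19/66 ∈ [1/7, 1/3) → index 2
j=4: u_4=25/66 ∈ [1/3, 8/21) → index 3
j=5: u_5=31/66 ∈ [8/21, 25/42) → index 4
j=6: u_6=37/66 ∈ [8/21, 25/42) → index 4
j=7: u_7=43/66 ∈ [25/42, 29/42) → index 5
j=8: u_8=49/66 ∈ [29/42, 17/21) → index 6
j=9: u_9=5/6 ∈ [17/21, 19/21) → index 7
j=10: u_10=61/66 ∈ [19/21, 13/14) → index 9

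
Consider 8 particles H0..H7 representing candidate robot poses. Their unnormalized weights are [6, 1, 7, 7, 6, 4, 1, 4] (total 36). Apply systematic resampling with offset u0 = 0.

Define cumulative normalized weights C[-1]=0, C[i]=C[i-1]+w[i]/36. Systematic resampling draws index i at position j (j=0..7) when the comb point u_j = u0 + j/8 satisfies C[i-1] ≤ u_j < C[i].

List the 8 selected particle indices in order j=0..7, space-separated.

C = [1/6, 7/36, 7/18, 7/12, 3/4, 31/36, 8/9, 1]
j=0: u_0=0 ∈ [0, 1/6) → index 0
j=1: u_1=1/8 ∈ [0, 1/6) → index 0
j=2: u_2=1/4 ∈ [7/36, 7/18) → index 2
j=3: u_3=3/8 ∈ [7/36, 7/18) → index 2
j=4: u_4=1/2 ∈ [7/18, 7/12) → index 3
j=5: u_5=5/8 ∈ [7/12, 3/4) → index 4
j=6: u_6=3/4 ∈ [3/4, 31/36) → index 5
j=7: u_7=7/8 ∈ [31/36, 8/9) → index 6

0 0 2 2 3 4 5 6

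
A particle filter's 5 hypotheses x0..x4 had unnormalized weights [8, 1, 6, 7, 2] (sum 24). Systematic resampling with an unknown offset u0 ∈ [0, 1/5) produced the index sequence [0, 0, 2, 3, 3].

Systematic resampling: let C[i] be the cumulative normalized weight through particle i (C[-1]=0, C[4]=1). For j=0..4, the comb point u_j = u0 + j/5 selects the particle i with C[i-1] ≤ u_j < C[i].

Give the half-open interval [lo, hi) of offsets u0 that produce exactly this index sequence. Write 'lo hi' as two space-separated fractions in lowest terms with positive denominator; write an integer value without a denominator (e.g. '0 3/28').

1/40 7/60

C = [1/3, 3/8, 5/8, 11/12, 1]
j=0 picked index 0: u0 ∈ [0, 1/3)
j=1 picked index 0: u0 ∈ [-1/5, 2/15)
j=2 picked index 2: u0 ∈ [-1/40, 9/40)
j=3 picked index 3: u0 ∈ [1/40, 19/60)
j=4 picked index 3: u0 ∈ [-7/40, 7/60)
intersection: [1/40, 7/60)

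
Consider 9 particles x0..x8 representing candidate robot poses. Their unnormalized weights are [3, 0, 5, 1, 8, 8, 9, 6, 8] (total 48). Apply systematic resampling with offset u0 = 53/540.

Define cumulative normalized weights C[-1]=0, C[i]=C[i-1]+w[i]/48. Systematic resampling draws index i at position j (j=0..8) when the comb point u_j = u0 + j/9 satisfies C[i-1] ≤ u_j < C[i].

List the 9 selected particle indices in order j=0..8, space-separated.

C = [1/16, 1/16, 1/6, 3/16, 17/48, 25/48, 17/24, 5/6, 1]
j=0: u_0=53/540 ∈ [1/16, 1/6) → index 2
j=1: u_1=113/540 ∈ [3/16, 17/48) → index 4
j=2: u_2=173/540 ∈ [3/16, 17/48) → index 4
j=3: u_3=233/540 ∈ [17/48, 25/48) → index 5
j=4: u_4=293/540 ∈ [25/48, 17/24) → index 6
j=5: u_5=353/540 ∈ [25/48, 17/24) → index 6
j=6: u_6=413/540 ∈ [17/24, 5/6) → index 7
j=7: u_7=473/540 ∈ [5/6, 1) → index 8
j=8: u_8=533/540 ∈ [5/6, 1) → index 8

2 4 4 5 6 6 7 8 8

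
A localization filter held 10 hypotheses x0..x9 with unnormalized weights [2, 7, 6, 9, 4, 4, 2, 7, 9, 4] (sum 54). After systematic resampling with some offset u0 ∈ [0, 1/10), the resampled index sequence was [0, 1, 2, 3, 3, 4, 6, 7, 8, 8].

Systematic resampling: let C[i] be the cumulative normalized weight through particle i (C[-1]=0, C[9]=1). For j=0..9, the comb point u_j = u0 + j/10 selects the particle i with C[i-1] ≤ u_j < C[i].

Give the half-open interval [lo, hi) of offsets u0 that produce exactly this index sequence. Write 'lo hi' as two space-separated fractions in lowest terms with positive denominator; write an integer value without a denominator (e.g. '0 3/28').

C = [1/27, 1/6, 5/18, 4/9, 14/27, 16/27, 17/27, 41/54, 25/27, 1]
j=0 picked index 0: u0 ∈ [0, 1/27)
j=1 picked index 1: u0 ∈ [-17/270, 1/15)
j=2 picked index 2: u0 ∈ [-1/30, 7/90)
j=3 picked index 3: u0 ∈ [-1/45, 13/90)
j=4 picked index 3: u0 ∈ [-11/90, 2/45)
j=5 picked index 4: u0 ∈ [-1/18, 1/54)
j=6 picked index 6: u0 ∈ [-1/135, 4/135)
j=7 picked index 7: u0 ∈ [-19/270, 8/135)
j=8 picked index 8: u0 ∈ [-11/270, 17/135)
j=9 picked index 8: u0 ∈ [-19/135, 7/270)
intersection: [0, 1/54)

0 1/54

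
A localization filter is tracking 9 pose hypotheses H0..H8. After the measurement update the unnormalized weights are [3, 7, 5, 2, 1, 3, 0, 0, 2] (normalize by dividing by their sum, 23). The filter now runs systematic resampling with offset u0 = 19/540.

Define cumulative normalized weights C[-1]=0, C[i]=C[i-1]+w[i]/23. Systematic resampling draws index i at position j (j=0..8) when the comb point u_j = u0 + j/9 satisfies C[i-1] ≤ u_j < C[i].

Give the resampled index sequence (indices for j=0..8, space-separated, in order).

0 1 1 1 2 2 3 5 8

C = [3/23, 10/23, 15/23, 17/23, 18/23, 21/23, 21/23, 21/23, 1]
j=0: u_0=19/540 ∈ [0, 3/23) → index 0
j=1: u_1=79/540 ∈ [3/23, 10/23) → index 1
j=2: u_2=139/540 ∈ [3/23, 10/23) → index 1
j=3: u_3=199/540 ∈ [3/23, 10/23) → index 1
j=4: u_4=259/540 ∈ [10/23, 15/23) → index 2
j=5: u_5=319/540 ∈ [10/23, 15/23) → index 2
j=6: u_6=379/540 ∈ [15/23, 17/23) → index 3
j=7: u_7=439/540 ∈ [18/23, 21/23) → index 5
j=8: u_8=499/540 ∈ [21/23, 1) → index 8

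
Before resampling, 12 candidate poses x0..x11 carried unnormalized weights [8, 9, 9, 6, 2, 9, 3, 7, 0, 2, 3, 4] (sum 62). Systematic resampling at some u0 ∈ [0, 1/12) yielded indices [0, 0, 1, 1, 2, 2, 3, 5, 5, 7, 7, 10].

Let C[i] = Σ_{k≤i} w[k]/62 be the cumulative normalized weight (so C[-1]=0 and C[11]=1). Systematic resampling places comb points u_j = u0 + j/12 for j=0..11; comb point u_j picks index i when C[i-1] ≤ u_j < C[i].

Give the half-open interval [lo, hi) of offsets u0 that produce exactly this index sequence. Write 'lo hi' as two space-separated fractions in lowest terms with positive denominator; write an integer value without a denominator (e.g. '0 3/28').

C = [4/31, 17/62, 13/31, 16/31, 17/31, 43/62, 23/31, 53/62, 53/62, 55/62, 29/31, 1]
j=0 picked index 0: u0 ∈ [0, 4/31)
j=1 picked index 0: u0 ∈ [-1/12, 17/372)
j=2 picked index 1: u0 ∈ [-7/186, 10/93)
j=3 picked index 1: u0 ∈ [-15/124, 3/124)
j=4 picked index 2: u0 ∈ [-11/186, 8/93)
j=5 picked index 2: u0 ∈ [-53/372, 1/372)
j=6 picked index 3: u0 ∈ [-5/62, 1/62)
j=7 picked index 5: u0 ∈ [-13/372, 41/372)
j=8 picked index 5: u0 ∈ [-11/93, 5/186)
j=9 picked index 7: u0 ∈ [-1/124, 13/124)
j=10 picked index 7: u0 ∈ [-17/186, 2/93)
j=11 picked index 10: u0 ∈ [-11/372, 7/372)
intersection: [0, 1/372)

0 1/372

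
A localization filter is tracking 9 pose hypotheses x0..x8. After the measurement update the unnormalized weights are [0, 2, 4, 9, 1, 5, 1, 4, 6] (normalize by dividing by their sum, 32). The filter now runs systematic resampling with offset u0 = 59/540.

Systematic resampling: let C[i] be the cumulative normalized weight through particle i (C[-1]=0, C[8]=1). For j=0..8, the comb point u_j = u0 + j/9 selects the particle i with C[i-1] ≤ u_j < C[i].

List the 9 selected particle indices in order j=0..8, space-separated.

2 3 3 3 5 6 7 8 8

C = [0, 1/16, 3/16, 15/32, 1/2, 21/32, 11/16, 13/16, 1]
j=0: u_0=59/540 ∈ [1/16, 3/16) → index 2
j=1: u_1=119/540 ∈ [3/16, 15/32) → index 3
j=2: u_2=179/540 ∈ [3/16, 15/32) → index 3
j=3: u_3=239/540 ∈ [3/16, 15/32) → index 3
j=4: u_4=299/540 ∈ [1/2, 21/32) → index 5
j=5: u_5=359/540 ∈ [21/32, 11/16) → index 6
j=6: u_6=419/540 ∈ [11/16, 13/16) → index 7
j=7: u_7=479/540 ∈ [13/16, 1) → index 8
j=8: u_8=539/540 ∈ [13/16, 1) → index 8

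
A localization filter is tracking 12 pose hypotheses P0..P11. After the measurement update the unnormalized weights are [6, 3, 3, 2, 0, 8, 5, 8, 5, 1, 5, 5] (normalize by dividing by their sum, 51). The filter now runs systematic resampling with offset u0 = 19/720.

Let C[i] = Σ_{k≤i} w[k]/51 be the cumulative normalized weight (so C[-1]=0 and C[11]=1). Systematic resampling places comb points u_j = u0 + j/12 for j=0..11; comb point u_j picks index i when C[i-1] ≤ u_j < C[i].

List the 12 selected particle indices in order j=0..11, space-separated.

C = [2/17, 3/17, 4/17, 14/51, 14/51, 22/51, 9/17, 35/51, 40/51, 41/51, 46/51, 1]
j=0: u_0=19/720 ∈ [0, 2/17) → index 0
j=1: u_1=79/720 ∈ [0, 2/17) → index 0
j=2: u_2=139/720 ∈ [3/17, 4/17) → index 2
j=3: u_3=199/720 ∈ [14/51, 22/51) → index 5
j=4: u_4=259/720 ∈ [14/51, 22/51) → index 5
j=5: u_5=319/720 ∈ [22/51, 9/17) → index 6
j=6: u_6=379/720 ∈ [22/51, 9/17) → index 6
j=7: u_7=439/720 ∈ [9/17, 35/51) → index 7
j=8: u_8=499/720 ∈ [35/51, 40/51) → index 8
j=9: u_9=559/720 ∈ [35/51, 40/51) → index 8
j=10: u_10=619/720 ∈ [41/51, 46/51) → index 10
j=11: u_11=679/720 ∈ [46/51, 1) → index 11

0 0 2 5 5 6 6 7 8 8 10 11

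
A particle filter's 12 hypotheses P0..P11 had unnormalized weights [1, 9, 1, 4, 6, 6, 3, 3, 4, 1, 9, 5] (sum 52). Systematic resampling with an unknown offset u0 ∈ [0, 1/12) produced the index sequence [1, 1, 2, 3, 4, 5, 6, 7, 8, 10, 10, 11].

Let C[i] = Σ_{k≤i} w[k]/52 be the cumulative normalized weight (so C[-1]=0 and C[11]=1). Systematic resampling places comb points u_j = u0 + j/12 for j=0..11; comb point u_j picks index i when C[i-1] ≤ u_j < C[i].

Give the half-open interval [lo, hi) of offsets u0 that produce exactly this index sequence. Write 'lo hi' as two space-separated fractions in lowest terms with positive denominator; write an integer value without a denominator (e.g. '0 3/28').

1/39 1/26

C = [1/52, 5/26, 11/52, 15/52, 21/52, 27/52, 15/26, 33/52, 37/52, 19/26, 47/52, 1]
j=0 picked index 1: u0 ∈ [1/52, 5/26)
j=1 picked index 1: u0 ∈ [-5/78, 17/156)
j=2 picked index 2: u0 ∈ [1/39, 7/156)
j=3 picked index 3: u0 ∈ [-1/26, 1/26)
j=4 picked index 4: u0 ∈ [-7/156, 11/156)
j=5 picked index 5: u0 ∈ [-1/78, 4/39)
j=6 picked index 6: u0 ∈ [1/52, 1/13)
j=7 picked index 7: u0 ∈ [-1/156, 2/39)
j=8 picked index 8: u0 ∈ [-5/156, 7/156)
j=9 picked index 10: u0 ∈ [-1/52, 2/13)
j=10 picked index 10: u0 ∈ [-4/39, 11/156)
j=11 picked index 11: u0 ∈ [-1/78, 1/12)
intersection: [1/39, 1/26)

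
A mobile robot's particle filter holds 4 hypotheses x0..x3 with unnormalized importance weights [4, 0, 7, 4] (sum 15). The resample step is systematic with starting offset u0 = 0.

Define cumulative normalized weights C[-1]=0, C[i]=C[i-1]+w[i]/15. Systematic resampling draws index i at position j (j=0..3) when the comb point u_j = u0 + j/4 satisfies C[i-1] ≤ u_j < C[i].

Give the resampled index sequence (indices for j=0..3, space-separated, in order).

C = [4/15, 4/15, 11/15, 1]
j=0: u_0=0 ∈ [0, 4/15) → index 0
j=1: u_1=1/4 ∈ [0, 4/15) → index 0
j=2: u_2=1/2 ∈ [4/15, 11/15) → index 2
j=3: u_3=3/4 ∈ [11/15, 1) → index 3

0 0 2 3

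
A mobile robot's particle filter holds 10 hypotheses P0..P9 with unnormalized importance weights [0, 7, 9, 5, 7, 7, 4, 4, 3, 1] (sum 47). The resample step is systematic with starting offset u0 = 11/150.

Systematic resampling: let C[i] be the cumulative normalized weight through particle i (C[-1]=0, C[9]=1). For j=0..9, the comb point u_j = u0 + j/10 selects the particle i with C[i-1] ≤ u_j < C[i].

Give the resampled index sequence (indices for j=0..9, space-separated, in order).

C = [0, 7/47, 16/47, 21/47, 28/47, 35/47, 39/47, 43/47, 46/47, 1]
j=0: u_0=11/150 ∈ [0, 7/47) → index 1
j=1: u_1=13/75 ∈ [7/47, 16/47) → index 2
j=2: u_2=41/150 ∈ [7/47, 16/47) → index 2
j=3: u_3=28/75 ∈ [16/47, 21/47) → index 3
j=4: u_4=71/150 ∈ [21/47, 28/47) → index 4
j=5: u_5=43/75 ∈ [21/47, 28/47) → index 4
j=6: u_6=101/150 ∈ [28/47, 35/47) → index 5
j=7: u_7=58/75 ∈ [35/47, 39/47) → index 6
j=8: u_8=131/150 ∈ [39/47, 43/47) → index 7
j=9: u_9=73/75 ∈ [43/47, 46/47) → index 8

1 2 2 3 4 4 5 6 7 8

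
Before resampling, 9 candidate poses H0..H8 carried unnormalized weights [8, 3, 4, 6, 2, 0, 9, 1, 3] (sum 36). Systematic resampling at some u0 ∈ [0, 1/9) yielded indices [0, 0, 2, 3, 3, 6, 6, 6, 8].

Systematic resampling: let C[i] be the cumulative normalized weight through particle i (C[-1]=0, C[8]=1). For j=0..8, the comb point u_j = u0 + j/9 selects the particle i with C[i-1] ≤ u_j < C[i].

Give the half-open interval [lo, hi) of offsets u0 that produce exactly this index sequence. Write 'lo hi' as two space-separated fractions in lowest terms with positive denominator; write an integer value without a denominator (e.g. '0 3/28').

1/12 1/9

C = [2/9, 11/36, 5/12, 7/12, 23/36, 23/36, 8/9, 11/12, 1]
j=0 picked index 0: u0 ∈ [0, 2/9)
j=1 picked index 0: u0 ∈ [-1/9, 1/9)
j=2 picked index 2: u0 ∈ [1/12, 7/36)
j=3 picked index 3: u0 ∈ [1/12, 1/4)
j=4 picked index 3: u0 ∈ [-1/36, 5/36)
j=5 picked index 6: u0 ∈ [1/12, 1/3)
j=6 picked index 6: u0 ∈ [-1/36, 2/9)
j=7 picked index 6: u0 ∈ [-5/36, 1/9)
j=8 picked index 8: u0 ∈ [1/36, 1/9)
intersection: [1/12, 1/9)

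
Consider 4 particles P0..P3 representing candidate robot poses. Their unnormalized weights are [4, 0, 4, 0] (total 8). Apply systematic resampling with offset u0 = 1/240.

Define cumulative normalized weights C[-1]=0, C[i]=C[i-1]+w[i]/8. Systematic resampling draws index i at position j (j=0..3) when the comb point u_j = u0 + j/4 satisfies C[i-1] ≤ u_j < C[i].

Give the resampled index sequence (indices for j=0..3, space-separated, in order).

C = [1/2, 1/2, 1, 1]
j=0: u_0=1/240 ∈ [0, 1/2) → index 0
j=1: u_1=61/240 ∈ [0, 1/2) → index 0
j=2: u_2=121/240 ∈ [1/2, 1) → index 2
j=3: u_3=181/240 ∈ [1/2, 1) → index 2

0 0 2 2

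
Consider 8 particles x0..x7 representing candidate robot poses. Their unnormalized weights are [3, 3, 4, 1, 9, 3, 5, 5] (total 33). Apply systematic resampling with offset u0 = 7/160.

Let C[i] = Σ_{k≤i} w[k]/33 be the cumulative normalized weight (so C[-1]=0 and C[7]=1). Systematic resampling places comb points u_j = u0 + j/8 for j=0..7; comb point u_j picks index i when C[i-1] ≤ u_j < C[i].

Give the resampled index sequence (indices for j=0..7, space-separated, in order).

0 1 2 4 4 5 6 7

C = [1/11, 2/11, 10/33, 1/3, 20/33, 23/33, 28/33, 1]
j=0: u_0=7/160 ∈ [0, 1/11) → index 0
j=1: u_1=27/160 ∈ [1/11, 2/11) → index 1
j=2: u_2=47/160 ∈ [2/11, 10/33) → index 2
j=3: u_3=67/160 ∈ [1/3, 20/33) → index 4
j=4: u_4=87/160 ∈ [1/3, 20/33) → index 4
j=5: u_5=107/160 ∈ [20/33, 23/33) → index 5
j=6: u_6=127/160 ∈ [23/33, 28/33) → index 6
j=7: u_7=147/160 ∈ [28/33, 1) → index 7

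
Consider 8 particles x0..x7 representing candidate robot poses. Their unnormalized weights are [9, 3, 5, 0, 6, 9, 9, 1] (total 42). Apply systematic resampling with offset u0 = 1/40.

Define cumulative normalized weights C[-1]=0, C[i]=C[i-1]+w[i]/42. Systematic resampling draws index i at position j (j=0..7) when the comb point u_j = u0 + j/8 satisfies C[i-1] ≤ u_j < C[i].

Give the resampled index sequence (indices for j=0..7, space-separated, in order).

0 0 1 2 4 5 6 6

C = [3/14, 2/7, 17/42, 17/42, 23/42, 16/21, 41/42, 1]
j=0: u_0=1/40 ∈ [0, 3/14) → index 0
j=1: u_1=3/20 ∈ [0, 3/14) → index 0
j=2: u_2=11/40 ∈ [3/14, 2/7) → index 1
j=3: u_3=2/5 ∈ [2/7, 17/42) → index 2
j=4: u_4=21/40 ∈ [17/42, 23/42) → index 4
j=5: u_5=13/20 ∈ [23/42, 16/21) → index 5
j=6: u_6=31/40 ∈ [16/21, 41/42) → index 6
j=7: u_7=9/10 ∈ [16/21, 41/42) → index 6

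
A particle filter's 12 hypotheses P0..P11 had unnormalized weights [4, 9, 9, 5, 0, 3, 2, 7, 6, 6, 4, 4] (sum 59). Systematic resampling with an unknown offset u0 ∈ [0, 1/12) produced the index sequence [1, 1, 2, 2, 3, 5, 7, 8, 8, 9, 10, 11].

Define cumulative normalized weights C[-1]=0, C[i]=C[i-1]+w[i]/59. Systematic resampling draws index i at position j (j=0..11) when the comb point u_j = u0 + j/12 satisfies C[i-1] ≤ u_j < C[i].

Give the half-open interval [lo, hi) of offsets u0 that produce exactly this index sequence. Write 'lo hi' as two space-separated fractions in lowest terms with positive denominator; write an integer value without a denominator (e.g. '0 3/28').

C = [4/59, 13/59, 22/59, 27/59, 27/59, 30/59, 32/59, 39/59, 45/59, 51/59, 55/59, 1]
j=0 picked index 1: u0 ∈ [4/59, 13/59)
j=1 picked index 1: u0 ∈ [-11/708, 97/708)
j=2 picked index 2: u0 ∈ [19/354, 73/354)
j=3 picked index 2: u0 ∈ [-7/236, 29/236)
j=4 picked index 3: u0 ∈ [7/177, 22/177)
j=5 picked index 5: u0 ∈ [29/708, 65/708)
j=6 picked index 7: u0 ∈ [5/118, 19/118)
j=7 picked index 8: u0 ∈ [55/708, 127/708)
j=8 picked index 8: u0 ∈ [-1/177, 17/177)
j=9 picked index 9: u0 ∈ [3/236, 27/236)
j=10 picked index 10: u0 ∈ [11/354, 35/354)
j=11 picked index 11: u0 ∈ [11/708, 1/12)
intersection: [55/708, 1/12)

55/708 1/12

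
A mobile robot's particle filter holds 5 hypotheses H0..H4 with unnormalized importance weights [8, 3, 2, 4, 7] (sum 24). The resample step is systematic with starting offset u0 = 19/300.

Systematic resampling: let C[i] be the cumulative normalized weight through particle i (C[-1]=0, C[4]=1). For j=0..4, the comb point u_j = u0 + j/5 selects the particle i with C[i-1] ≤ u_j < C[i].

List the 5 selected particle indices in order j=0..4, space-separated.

0 0 2 3 4

C = [1/3, 11/24, 13/24, 17/24, 1]
j=0: u_0=19/300 ∈ [0, 1/3) → index 0
j=1: u_1=79/300 ∈ [0, 1/3) → index 0
j=2: u_2=139/300 ∈ [11/24, 13/24) → index 2
j=3: u_3=199/300 ∈ [13/24, 17/24) → index 3
j=4: u_4=259/300 ∈ [17/24, 1) → index 4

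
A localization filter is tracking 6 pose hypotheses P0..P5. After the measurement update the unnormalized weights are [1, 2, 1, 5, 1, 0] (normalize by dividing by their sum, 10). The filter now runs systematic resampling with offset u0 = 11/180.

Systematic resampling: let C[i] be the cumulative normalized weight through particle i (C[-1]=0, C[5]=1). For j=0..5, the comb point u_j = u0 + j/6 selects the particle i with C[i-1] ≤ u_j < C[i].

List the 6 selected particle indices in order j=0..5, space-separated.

C = [1/10, 3/10, 2/5, 9/10, 1, 1]
j=0: u_0=11/180 ∈ [0, 1/10) → index 0
j=1: u_1=41/180 ∈ [1/10, 3/10) → index 1
j=2: u_2=71/180 ∈ [3/10, 2/5) → index 2
j=3: u_3=101/180 ∈ [2/5, 9/10) → index 3
j=4: u_4=131/180 ∈ [2/5, 9/10) → index 3
j=5: u_5=161/180 ∈ [2/5, 9/10) → index 3

0 1 2 3 3 3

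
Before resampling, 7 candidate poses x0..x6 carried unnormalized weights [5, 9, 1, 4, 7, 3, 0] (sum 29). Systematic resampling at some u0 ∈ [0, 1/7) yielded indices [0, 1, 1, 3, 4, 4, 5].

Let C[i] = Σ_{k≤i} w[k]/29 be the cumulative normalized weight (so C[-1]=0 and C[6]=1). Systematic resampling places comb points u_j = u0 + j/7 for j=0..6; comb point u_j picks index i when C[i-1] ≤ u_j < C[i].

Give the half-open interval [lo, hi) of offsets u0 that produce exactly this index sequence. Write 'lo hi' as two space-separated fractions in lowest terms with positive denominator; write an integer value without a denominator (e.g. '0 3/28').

C = [5/29, 14/29, 15/29, 19/29, 26/29, 1, 1]
j=0 picked index 0: u0 ∈ [0, 5/29)
j=1 picked index 1: u0 ∈ [6/203, 69/203)
j=2 picked index 1: u0 ∈ [-23/203, 40/203)
j=3 picked index 3: u0 ∈ [18/203, 46/203)
j=4 picked index 4: u0 ∈ [17/203, 66/203)
j=5 picked index 4: u0 ∈ [-12/203, 37/203)
j=6 picked index 5: u0 ∈ [8/203, 1/7)
intersection: [18/203, 1/7)

18/203 1/7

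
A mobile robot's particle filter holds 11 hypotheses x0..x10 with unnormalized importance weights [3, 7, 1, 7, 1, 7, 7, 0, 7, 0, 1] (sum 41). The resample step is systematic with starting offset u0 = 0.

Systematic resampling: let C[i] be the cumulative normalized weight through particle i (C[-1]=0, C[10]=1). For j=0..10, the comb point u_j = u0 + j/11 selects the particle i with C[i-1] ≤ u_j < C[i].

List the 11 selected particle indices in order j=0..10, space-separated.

0 1 1 3 3 4 5 6 6 8 8

C = [3/41, 10/41, 11/41, 18/41, 19/41, 26/41, 33/41, 33/41, 40/41, 40/41, 1]
j=0: u_0=0 ∈ [0, 3/41) → index 0
j=1: u_1=1/11 ∈ [3/41, 10/41) → index 1
j=2: u_2=2/11 ∈ [3/41, 10/41) → index 1
j=3: u_3=3/11 ∈ [11/41, 18/41) → index 3
j=4: u_4=4/11 ∈ [11/41, 18/41) → index 3
j=5: u_5=5/11 ∈ [18/41, 19/41) → index 4
j=6: u_6=6/11 ∈ [19/41, 26/41) → index 5
j=7: u_7=7/11 ∈ [26/41, 33/41) → index 6
j=8: u_8=8/11 ∈ [26/41, 33/41) → index 6
j=9: u_9=9/11 ∈ [33/41, 40/41) → index 8
j=10: u_10=10/11 ∈ [33/41, 40/41) → index 8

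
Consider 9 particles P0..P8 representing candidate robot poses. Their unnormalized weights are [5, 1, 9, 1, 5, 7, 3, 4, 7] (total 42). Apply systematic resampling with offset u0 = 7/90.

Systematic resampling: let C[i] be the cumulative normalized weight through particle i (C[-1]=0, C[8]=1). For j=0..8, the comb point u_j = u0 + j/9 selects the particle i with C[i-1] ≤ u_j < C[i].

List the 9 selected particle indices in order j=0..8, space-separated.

0 2 2 4 5 5 7 8 8

C = [5/42, 1/7, 5/14, 8/21, 1/2, 2/3, 31/42, 5/6, 1]
j=0: u_0=7/90 ∈ [0, 5/42) → index 0
j=1: u_1=17/90 ∈ [1/7, 5/14) → index 2
j=2: u_2=3/10 ∈ [1/7, 5/14) → index 2
j=3: u_3=37/90 ∈ [8/21, 1/2) → index 4
j=4: u_4=47/90 ∈ [1/2, 2/3) → index 5
j=5: u_5=19/30 ∈ [1/2, 2/3) → index 5
j=6: u_6=67/90 ∈ [31/42, 5/6) → index 7
j=7: u_7=77/90 ∈ [5/6, 1) → index 8
j=8: u_8=29/30 ∈ [5/6, 1) → index 8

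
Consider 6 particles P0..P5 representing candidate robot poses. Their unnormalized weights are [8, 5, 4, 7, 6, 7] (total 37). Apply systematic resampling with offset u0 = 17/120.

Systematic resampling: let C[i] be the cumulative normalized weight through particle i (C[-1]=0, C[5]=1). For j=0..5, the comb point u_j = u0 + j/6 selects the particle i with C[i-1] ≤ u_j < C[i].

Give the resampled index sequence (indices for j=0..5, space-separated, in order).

C = [8/37, 13/37, 17/37, 24/37, 30/37, 1]
j=0: u_0=17/120 ∈ [0, 8/37) → index 0
j=1: u_1=37/120 ∈ [8/37, 13/37) → index 1
j=2: u_2=19/40 ∈ [17/37, 24/37) → index 3
j=3: u_3=77/120 ∈ [17/37, 24/37) → index 3
j=4: u_4=97/120 ∈ [24/37, 30/37) → index 4
j=5: u_5=39/40 ∈ [30/37, 1) → index 5

0 1 3 3 4 5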